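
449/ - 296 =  - 449/296= -1.52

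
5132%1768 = 1596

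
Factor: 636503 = 7^1*79^1*1151^1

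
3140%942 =314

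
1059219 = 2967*357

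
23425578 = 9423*2486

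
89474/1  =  89474 =89474.00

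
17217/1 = 17217 = 17217.00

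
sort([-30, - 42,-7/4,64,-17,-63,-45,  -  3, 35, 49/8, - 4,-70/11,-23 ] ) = [- 63,  -  45,-42, - 30, -23, - 17,  -  70/11, - 4,  -  3,-7/4  ,  49/8,35, 64]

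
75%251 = 75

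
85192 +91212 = 176404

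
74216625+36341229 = 110557854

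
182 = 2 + 180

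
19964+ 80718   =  100682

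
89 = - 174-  - 263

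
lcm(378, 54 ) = 378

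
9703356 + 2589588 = 12292944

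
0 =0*56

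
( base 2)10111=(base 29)n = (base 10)23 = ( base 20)13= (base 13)1A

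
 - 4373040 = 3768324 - 8141364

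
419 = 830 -411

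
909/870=303/290 = 1.04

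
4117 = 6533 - 2416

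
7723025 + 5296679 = 13019704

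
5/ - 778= - 5/778= - 0.01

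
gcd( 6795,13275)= 45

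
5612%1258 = 580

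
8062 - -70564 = 78626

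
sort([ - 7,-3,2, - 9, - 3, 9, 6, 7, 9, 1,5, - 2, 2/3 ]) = [ - 9,- 7, - 3, - 3,-2,2/3, 1, 2,5,6,7,  9, 9]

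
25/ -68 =-25/68 =-0.37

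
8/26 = 4/13 =0.31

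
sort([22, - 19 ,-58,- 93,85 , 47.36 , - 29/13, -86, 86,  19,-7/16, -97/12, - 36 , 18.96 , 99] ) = [  -  93, - 86, - 58,-36 , - 19, - 97/12 , - 29/13, - 7/16,18.96,19, 22, 47.36, 85, 86, 99 ] 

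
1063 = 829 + 234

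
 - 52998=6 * ( - 8833)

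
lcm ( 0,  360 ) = 0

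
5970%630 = 300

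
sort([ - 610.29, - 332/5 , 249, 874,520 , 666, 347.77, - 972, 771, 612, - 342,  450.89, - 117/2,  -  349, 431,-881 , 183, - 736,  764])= [ - 972, - 881,-736,  -  610.29,-349, -342,  -  332/5,-117/2,183,249 , 347.77, 431,450.89,520,612,666  ,  764,  771, 874]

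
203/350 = 29/50  =  0.58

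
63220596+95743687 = 158964283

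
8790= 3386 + 5404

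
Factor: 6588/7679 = 2^2*3^3*7^( - 1)*61^1*1097^( - 1)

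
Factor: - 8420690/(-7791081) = 2^1*3^(  -  1 )*5^1 *43^1*191^(  -  1)*13597^(-1)*19583^1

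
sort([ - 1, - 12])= [ - 12, - 1]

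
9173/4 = 9173/4 =2293.25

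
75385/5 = 15077 = 15077.00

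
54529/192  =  284 + 1/192 = 284.01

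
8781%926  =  447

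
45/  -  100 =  - 9/20 =- 0.45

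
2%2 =0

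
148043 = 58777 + 89266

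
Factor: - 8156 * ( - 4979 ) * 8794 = 357113118856 = 2^3*13^1*383^1*2039^1*4397^1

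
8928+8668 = 17596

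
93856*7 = 656992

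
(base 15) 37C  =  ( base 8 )1430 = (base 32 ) oo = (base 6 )3400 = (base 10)792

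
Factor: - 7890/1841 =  - 30/7 = - 2^1*3^1*5^1 * 7^( - 1)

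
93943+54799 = 148742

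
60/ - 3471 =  - 20/1157  =  - 0.02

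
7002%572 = 138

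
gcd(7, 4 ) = 1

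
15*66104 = 991560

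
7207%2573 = 2061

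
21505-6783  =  14722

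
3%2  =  1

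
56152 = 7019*8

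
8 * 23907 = 191256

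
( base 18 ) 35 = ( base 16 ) 3B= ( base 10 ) 59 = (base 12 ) 4B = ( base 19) 32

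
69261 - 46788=22473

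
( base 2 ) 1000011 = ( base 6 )151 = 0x43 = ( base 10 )67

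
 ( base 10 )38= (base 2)100110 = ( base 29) 19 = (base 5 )123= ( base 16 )26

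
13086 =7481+5605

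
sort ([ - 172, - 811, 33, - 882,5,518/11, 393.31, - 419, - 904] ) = [ - 904, - 882,-811, - 419, - 172,5, 33, 518/11, 393.31]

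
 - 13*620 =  - 8060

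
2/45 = 2/45 = 0.04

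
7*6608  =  46256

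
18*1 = 18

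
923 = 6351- 5428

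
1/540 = 1/540 = 0.00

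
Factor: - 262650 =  - 2^1 * 3^1*5^2 * 17^1*103^1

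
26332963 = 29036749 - 2703786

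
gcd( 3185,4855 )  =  5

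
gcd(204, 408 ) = 204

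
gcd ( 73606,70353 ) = 1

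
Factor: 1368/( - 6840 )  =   - 5^( - 1 )  =  - 1/5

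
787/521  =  787/521 = 1.51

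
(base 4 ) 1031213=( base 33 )4ih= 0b1001101100111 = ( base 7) 20324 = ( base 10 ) 4967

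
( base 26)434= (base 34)2dw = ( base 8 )5342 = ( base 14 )1030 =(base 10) 2786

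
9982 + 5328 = 15310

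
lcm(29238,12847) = 847902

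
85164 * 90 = 7664760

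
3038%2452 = 586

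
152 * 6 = 912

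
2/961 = 2/961 = 0.00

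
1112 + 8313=9425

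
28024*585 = 16394040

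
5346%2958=2388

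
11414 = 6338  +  5076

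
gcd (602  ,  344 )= 86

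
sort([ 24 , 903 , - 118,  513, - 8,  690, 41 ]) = [ - 118, - 8, 24 , 41, 513, 690, 903]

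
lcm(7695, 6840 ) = 61560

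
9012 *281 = 2532372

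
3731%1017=680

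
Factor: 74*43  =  2^1 * 37^1*43^1 = 3182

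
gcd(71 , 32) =1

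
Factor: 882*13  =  2^1*3^2*7^2*13^1 = 11466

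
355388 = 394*902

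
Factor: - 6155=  -5^1*1231^1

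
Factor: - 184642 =-2^1*19^1*43^1*113^1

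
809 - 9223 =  - 8414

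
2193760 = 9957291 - 7763531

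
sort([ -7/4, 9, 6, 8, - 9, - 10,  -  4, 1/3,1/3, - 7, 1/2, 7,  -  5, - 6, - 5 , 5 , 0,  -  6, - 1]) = [ - 10, - 9,  -  7, - 6, - 6, - 5,-5,-4, - 7/4, - 1, 0, 1/3, 1/3,1/2, 5, 6, 7 , 8,9] 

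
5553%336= 177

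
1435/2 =1435/2= 717.50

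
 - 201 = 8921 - 9122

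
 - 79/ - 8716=79/8716 = 0.01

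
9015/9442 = 9015/9442 = 0.95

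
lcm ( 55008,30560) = 275040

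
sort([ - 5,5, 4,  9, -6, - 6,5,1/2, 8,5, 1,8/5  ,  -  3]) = [ - 6 ,-6, - 5,-3, 1/2,1 , 8/5,4, 5,  5,5, 8,9 ] 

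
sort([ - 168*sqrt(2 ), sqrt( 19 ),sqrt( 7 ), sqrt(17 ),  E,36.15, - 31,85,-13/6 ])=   [- 168*sqrt( 2), - 31, - 13/6,  sqrt( 7),E,sqrt ( 17 ),  sqrt(19),36.15 , 85]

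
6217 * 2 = 12434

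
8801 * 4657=40986257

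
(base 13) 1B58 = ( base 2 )1000000100001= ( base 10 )4129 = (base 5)113004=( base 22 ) 8bf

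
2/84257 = 2/84257 = 0.00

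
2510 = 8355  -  5845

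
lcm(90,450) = 450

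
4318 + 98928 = 103246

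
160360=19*8440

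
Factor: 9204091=13^1*708007^1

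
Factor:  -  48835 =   -  5^1*9767^1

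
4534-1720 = 2814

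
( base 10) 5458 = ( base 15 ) 193d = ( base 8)12522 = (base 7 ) 21625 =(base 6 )41134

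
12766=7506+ 5260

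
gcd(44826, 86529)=3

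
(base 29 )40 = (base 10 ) 116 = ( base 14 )84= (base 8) 164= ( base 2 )1110100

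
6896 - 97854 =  - 90958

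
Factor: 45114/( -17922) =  - 29^( - 1)*73^1 = - 73/29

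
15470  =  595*26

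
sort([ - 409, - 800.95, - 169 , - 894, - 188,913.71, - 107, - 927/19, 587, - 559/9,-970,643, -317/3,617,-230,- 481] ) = [ -970, - 894,-800.95, -481, - 409, - 230, - 188 , -169, - 107, - 317/3, - 559/9, - 927/19,587, 617, 643,913.71]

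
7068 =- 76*( - 93 )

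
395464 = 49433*8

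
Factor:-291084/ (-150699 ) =2^2*127^1*263^(-1) = 508/263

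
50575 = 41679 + 8896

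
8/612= 2/153 = 0.01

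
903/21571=903/21571 = 0.04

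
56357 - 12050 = 44307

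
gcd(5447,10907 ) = 13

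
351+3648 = 3999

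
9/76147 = 9/76147 = 0.00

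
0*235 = 0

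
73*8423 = 614879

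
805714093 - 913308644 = -107594551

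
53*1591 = 84323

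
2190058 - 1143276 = 1046782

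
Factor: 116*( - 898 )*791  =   - 82396888= -2^3*7^1*29^1 * 113^1*449^1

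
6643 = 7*949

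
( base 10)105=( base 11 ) 96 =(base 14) 77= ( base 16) 69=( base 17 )63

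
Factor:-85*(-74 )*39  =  245310 = 2^1*3^1*5^1*13^1 *17^1 * 37^1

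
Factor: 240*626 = 2^5*3^1*5^1*313^1 =150240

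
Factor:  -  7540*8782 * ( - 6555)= 2^3* 3^1*5^2*13^1 * 19^1*23^1*29^1*4391^1 = 434047715400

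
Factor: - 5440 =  - 2^6  *  5^1* 17^1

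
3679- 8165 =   -  4486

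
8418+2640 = 11058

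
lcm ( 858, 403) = 26598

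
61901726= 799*77474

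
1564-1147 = 417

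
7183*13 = 93379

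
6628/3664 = 1 + 741/916 = 1.81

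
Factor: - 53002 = -2^1*26501^1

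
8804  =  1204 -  -7600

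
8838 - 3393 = 5445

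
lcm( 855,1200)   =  68400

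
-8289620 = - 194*42730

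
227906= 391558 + -163652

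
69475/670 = 103 + 93/134 = 103.69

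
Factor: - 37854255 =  - 3^1*5^1*31^1*127^1*641^1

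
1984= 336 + 1648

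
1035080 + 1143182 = 2178262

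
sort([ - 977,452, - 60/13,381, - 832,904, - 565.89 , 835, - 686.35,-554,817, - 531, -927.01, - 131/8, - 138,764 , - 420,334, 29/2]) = [ - 977, - 927.01,-832, - 686.35,- 565.89 , - 554, - 531, - 420 , - 138, - 131/8, - 60/13 , 29/2,334 , 381,452, 764, 817,835,904]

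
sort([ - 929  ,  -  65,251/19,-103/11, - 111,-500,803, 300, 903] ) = [ - 929, - 500,-111, - 65,  -  103/11 , 251/19,300,803,903]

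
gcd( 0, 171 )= 171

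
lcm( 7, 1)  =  7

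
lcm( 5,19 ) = 95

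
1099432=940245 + 159187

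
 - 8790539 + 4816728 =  - 3973811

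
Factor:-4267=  - 17^1 * 251^1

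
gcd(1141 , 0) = 1141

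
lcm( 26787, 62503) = 187509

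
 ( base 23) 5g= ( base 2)10000011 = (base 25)56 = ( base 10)131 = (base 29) 4F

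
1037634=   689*1506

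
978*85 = 83130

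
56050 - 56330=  - 280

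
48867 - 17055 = 31812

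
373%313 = 60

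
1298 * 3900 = 5062200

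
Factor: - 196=-2^2*7^2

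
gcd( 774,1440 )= 18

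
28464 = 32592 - 4128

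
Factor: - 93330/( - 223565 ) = 2^1*3^2*17^1*733^(-1 )  =  306/733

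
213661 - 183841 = 29820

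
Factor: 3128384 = 2^6*7^1*6983^1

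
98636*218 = 21502648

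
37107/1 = 37107= 37107.00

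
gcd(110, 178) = 2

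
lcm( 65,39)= 195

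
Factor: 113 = 113^1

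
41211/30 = 1373  +  7/10 = 1373.70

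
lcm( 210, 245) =1470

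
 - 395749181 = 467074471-862823652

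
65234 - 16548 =48686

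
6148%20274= 6148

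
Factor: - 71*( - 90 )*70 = 2^2 * 3^2*5^2*7^1*71^1 = 447300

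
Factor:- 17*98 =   -  1666  =  - 2^1*7^2*17^1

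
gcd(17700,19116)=708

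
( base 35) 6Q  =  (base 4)3230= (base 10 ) 236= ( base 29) 84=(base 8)354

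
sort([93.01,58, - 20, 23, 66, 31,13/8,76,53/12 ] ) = [  -  20 , 13/8,53/12, 23, 31,  58,66,76, 93.01]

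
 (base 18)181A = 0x2104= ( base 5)232302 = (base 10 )8452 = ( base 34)7ak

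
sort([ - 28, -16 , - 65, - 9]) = [-65,  -  28,-16, - 9 ] 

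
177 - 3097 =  - 2920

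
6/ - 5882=  -  3/2941= - 0.00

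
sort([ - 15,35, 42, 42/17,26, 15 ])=[ - 15,42/17, 15, 26,35, 42]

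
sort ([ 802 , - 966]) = [ - 966, 802]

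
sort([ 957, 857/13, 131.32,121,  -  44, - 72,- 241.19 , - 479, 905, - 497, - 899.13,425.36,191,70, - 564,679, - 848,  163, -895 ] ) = [ - 899.13, - 895, - 848 , - 564, - 497, - 479, - 241.19, - 72, - 44,857/13, 70, 121,131.32, 163,191,425.36,679, 905, 957 ]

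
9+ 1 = 10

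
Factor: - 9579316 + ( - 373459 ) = - 5^2 *7^1*56873^1 = - 9952775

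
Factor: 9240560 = 2^4*5^1*7^1*29^1 * 569^1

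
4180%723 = 565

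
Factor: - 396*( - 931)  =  368676=2^2 *3^2*7^2*11^1*19^1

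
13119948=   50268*261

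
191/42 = 4 + 23/42 = 4.55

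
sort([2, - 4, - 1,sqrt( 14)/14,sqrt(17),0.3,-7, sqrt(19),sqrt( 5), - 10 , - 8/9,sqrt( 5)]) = [ - 10, - 7, - 4, - 1, - 8/9,sqrt ( 14)/14, 0.3,2,sqrt(5 ), sqrt( 5 ),sqrt(17) , sqrt (19)] 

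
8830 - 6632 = 2198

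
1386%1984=1386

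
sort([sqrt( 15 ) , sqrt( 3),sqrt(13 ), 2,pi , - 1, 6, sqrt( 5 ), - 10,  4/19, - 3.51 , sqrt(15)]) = [ - 10,-3.51, - 1 , 4/19, sqrt( 3), 2, sqrt(5), pi, sqrt(13),sqrt ( 15),sqrt(15 ),6]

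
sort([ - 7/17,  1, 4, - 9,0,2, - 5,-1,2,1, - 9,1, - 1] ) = [ - 9, - 9, - 5, - 1, - 1,  -  7/17, 0,1, 1,1,2,2,4] 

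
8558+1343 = 9901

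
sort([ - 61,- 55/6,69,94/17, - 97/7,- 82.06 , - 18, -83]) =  [ - 83, - 82.06, - 61, - 18, - 97/7, - 55/6,94/17,69]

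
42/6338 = 21/3169=0.01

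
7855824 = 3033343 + 4822481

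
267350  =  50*5347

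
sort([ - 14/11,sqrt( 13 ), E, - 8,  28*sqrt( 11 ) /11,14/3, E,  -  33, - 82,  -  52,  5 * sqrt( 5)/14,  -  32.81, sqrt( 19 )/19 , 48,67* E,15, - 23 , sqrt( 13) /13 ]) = [ -82, - 52,-33,-32.81,  -  23, - 8, - 14/11,  sqrt( 19 )/19, sqrt( 13)/13,5*sqrt( 5)/14, E, E,sqrt(13 ) , 14/3,28*sqrt( 11)/11 , 15,48,67*E] 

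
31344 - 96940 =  - 65596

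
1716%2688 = 1716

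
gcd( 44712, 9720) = 1944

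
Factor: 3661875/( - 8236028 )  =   - 2^ ( - 2)*3^3*5^4*7^1*31^1 *139^( -1 )*14813^(-1 )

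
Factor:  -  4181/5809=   -  113/157 = - 113^1*157^( - 1)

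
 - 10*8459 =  - 84590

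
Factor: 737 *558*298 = 2^2*3^2* 11^1*31^1*67^1*149^1 = 122551308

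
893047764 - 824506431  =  68541333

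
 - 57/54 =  - 19/18  =  -1.06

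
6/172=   3/86 = 0.03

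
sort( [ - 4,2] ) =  [ - 4,2] 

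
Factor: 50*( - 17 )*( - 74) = 62900 = 2^2*5^2*17^1*37^1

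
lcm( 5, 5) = 5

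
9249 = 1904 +7345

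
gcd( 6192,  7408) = 16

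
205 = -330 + 535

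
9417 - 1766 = 7651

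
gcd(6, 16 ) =2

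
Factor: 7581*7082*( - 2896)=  - 2^5*3^1*7^1 * 19^2*181^1  *3541^1 = - 155482307232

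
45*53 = 2385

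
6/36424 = 3/18212 = 0.00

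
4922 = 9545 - 4623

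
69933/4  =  69933/4 = 17483.25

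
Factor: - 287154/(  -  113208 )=903/356 = 2^( - 2 )*3^1*7^1*43^1*89^(-1)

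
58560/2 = 29280 = 29280.00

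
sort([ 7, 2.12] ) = [2.12, 7] 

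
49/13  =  49/13 = 3.77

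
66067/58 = 1139+5/58 =1139.09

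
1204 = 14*86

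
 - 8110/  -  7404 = 4055/3702=1.10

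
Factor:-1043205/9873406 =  - 2^( - 1 ) * 3^1 * 5^1*17^1*4091^1 *4936703^ ( - 1) 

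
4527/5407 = 4527/5407=0.84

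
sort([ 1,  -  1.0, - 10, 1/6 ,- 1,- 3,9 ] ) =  [ - 10, - 3,  -  1.0, - 1, 1/6, 1, 9]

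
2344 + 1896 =4240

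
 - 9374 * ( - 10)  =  93740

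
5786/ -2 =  - 2893/1=-2893.00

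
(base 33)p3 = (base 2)1100111100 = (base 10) 828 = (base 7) 2262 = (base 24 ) 1AC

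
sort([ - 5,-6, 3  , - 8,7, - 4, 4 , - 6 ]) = [ - 8, - 6, - 6 , - 5, - 4, 3,4,7 ] 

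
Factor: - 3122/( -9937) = 2^1*7^1*19^( - 1)*223^1*523^( - 1)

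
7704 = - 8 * ( - 963)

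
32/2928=2/183 = 0.01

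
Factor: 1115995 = 5^1*61^1*3659^1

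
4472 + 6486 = 10958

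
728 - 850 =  - 122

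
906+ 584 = 1490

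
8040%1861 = 596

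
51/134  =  51/134 = 0.38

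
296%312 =296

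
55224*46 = 2540304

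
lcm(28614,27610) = 1573770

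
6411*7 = 44877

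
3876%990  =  906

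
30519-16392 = 14127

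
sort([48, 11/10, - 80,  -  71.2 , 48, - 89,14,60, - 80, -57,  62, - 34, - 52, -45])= [ - 89, - 80, - 80, - 71.2, - 57, - 52, - 45, - 34, 11/10,14, 48,48, 60,  62]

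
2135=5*427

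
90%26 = 12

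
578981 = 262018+316963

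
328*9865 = 3235720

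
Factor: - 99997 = -19^2*277^1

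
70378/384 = 35189/192 = 183.28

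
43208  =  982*44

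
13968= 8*1746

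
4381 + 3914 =8295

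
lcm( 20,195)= 780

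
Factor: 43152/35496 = 62/51 = 2^1 *3^( - 1 )*17^( - 1 ) * 31^1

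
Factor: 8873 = 19^1 * 467^1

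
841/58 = 14+1/2 = 14.50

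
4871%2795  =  2076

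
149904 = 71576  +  78328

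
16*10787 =172592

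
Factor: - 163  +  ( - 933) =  - 1096=- 2^3*137^1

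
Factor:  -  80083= -53^1 *1511^1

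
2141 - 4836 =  - 2695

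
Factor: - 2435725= -5^2*97429^1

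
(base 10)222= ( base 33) 6o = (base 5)1342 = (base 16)de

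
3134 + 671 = 3805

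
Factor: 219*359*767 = 3^1*13^1*59^1*73^1*359^1=60302307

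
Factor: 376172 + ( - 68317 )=5^1*23^1*2677^1 =307855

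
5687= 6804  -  1117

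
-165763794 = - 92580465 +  - 73183329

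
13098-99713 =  - 86615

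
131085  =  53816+77269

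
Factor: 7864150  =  2^1*5^2*7^1*22469^1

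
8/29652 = 2/7413 = 0.00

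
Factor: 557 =557^1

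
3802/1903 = 3802/1903= 2.00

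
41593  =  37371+4222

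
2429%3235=2429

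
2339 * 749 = 1751911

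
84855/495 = 171 + 14/33 = 171.42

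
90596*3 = 271788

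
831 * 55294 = 45949314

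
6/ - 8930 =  - 3/4465=- 0.00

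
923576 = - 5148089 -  - 6071665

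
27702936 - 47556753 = -19853817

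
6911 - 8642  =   - 1731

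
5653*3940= 22272820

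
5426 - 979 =4447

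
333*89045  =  29651985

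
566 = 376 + 190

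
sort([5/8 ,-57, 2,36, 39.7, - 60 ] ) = [ -60, - 57 , 5/8,  2, 36, 39.7 ]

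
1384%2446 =1384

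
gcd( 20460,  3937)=31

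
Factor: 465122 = 2^1*7^1* 33223^1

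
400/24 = 16 + 2/3= 16.67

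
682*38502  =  26258364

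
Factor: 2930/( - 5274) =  - 3^(- 2)*5^1 = - 5/9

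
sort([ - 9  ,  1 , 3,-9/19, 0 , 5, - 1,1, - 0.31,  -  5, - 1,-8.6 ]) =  [ - 9 , - 8.6,-5,- 1 , - 1,  -  9/19, - 0.31, 0,1,1,  3,5]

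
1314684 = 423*3108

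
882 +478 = 1360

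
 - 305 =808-1113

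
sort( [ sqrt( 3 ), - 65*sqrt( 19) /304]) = [ - 65*sqrt(19)/304,sqrt( 3)] 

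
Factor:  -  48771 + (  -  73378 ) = - 122149 = - 122149^1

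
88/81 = 88/81  =  1.09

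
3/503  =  3/503 = 0.01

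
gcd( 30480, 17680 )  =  80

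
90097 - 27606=62491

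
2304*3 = 6912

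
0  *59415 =0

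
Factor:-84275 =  - 5^2*3371^1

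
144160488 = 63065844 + 81094644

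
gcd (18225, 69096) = 3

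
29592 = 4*7398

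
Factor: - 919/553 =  - 7^( - 1)*79^( - 1 )*919^1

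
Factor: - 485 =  - 5^1*97^1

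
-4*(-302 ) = 1208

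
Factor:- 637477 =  - 443^1*1439^1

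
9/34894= 9/34894 = 0.00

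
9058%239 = 215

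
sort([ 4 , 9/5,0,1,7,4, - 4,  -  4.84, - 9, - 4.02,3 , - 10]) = [ - 10 , - 9, - 4.84, - 4.02, - 4,0, 1,9/5, 3, 4,4,7]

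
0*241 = 0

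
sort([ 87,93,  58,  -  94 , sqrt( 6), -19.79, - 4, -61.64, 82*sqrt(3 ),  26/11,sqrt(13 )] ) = [-94,-61.64  ,-19.79, - 4,26/11, sqrt( 6 ), sqrt( 13 ), 58, 87,  93,82* sqrt(3)]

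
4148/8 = 518 + 1/2 =518.50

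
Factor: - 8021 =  - 13^1*617^1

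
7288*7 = 51016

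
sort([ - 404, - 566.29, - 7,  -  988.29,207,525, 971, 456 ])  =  [ - 988.29,-566.29, - 404, - 7,207,  456,525,971]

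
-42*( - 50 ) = 2100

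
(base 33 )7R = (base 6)1110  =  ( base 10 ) 258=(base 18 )E6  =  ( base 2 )100000010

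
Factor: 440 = 2^3*5^1*11^1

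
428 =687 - 259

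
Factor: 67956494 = 2^1*37^1*53^1*17327^1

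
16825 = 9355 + 7470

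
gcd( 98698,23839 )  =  1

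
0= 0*45547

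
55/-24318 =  - 1 +24263/24318 = - 0.00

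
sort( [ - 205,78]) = [-205,78] 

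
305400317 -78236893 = 227163424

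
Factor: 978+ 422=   2^3*5^2*7^1 = 1400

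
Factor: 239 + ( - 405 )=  - 166 = - 2^1*83^1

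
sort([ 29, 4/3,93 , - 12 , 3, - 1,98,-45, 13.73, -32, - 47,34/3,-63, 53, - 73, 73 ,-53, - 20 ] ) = [ - 73,-63,-53, - 47,  -  45,-32,-20,-12, - 1,4/3, 3,34/3, 13.73, 29,53, 73,93,  98]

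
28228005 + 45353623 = 73581628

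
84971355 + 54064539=139035894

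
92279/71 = 1299 + 50/71= 1299.70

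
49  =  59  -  10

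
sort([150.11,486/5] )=[486/5, 150.11 ] 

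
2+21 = 23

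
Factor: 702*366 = 256932 = 2^2*3^4*13^1*61^1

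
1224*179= 219096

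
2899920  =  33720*86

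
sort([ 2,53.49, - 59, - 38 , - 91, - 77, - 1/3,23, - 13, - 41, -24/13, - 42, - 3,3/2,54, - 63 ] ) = [ - 91, -77, - 63,  -  59, - 42, - 41 , - 38, - 13 , - 3, - 24/13, - 1/3, 3/2,2,23, 53.49, 54 ]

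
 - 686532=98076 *( - 7)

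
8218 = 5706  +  2512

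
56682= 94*603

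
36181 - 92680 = - 56499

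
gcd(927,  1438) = 1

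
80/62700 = 4/3135 = 0.00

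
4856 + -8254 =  - 3398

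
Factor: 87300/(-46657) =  - 2^2*3^2*5^2*13^( - 1)*37^ (  -  1)=   - 900/481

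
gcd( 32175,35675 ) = 25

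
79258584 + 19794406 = 99052990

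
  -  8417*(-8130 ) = 68430210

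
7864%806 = 610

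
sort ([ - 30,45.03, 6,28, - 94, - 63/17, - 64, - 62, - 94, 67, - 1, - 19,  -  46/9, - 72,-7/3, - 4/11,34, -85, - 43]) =[ - 94, - 94, - 85,-72, - 64, - 62, - 43, - 30, - 19,-46/9 , - 63/17, - 7/3,-1, - 4/11, 6, 28, 34,45.03, 67] 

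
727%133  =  62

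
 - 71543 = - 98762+27219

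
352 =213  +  139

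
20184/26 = 776+ 4/13  =  776.31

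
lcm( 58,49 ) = 2842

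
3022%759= 745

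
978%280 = 138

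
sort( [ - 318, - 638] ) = [- 638,-318]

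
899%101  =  91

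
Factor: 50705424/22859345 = 2^4*3^2 * 5^( - 1 )*7^1*11^1*17^1*41^(-1)*269^1*111509^( - 1) 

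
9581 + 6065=15646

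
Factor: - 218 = -2^1*109^1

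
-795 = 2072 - 2867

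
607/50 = 12+ 7/50 = 12.14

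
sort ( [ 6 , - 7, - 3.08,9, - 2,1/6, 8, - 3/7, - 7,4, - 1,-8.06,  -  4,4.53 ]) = [  -  8.06,  -  7,-7, - 4, - 3.08  , - 2, - 1, - 3/7, 1/6, 4 , 4.53,6 , 8, 9] 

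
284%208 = 76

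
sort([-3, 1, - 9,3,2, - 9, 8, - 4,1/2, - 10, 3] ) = [ - 10, - 9,-9, - 4, - 3 , 1/2,  1, 2,3 , 3,  8] 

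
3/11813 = 3/11813  =  0.00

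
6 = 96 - 90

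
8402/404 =20+161/202=20.80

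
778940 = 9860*79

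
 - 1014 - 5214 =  - 6228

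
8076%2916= 2244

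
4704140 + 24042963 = 28747103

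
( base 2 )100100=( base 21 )1F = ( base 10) 36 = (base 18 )20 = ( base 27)19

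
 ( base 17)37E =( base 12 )6B4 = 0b1111101000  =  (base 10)1000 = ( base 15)46a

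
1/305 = 1/305 = 0.00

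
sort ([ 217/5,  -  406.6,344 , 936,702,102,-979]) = [ - 979,-406.6,217/5, 102,344, 702, 936 ] 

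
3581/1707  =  2 + 167/1707 =2.10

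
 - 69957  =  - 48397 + -21560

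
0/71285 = 0 = 0.00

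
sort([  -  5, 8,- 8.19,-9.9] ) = [ - 9.9, - 8.19, - 5,  8]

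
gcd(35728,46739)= 77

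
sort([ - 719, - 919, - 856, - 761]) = [ - 919, - 856,-761, - 719 ] 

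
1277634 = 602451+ 675183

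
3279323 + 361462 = 3640785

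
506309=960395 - 454086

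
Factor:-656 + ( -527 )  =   - 1183 = - 7^1*13^2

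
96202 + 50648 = 146850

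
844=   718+126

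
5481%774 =63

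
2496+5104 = 7600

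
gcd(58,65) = 1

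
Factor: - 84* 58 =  - 2^3*3^1*7^1 * 29^1 =- 4872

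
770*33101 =25487770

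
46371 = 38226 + 8145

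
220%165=55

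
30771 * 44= 1353924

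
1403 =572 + 831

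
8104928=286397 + 7818531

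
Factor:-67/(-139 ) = 67^1  *  139^ ( - 1) 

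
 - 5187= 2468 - 7655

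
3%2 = 1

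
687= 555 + 132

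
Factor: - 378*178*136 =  - 9150624=- 2^5*3^3 * 7^1*17^1 * 89^1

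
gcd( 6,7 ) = 1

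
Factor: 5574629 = 113^1*49333^1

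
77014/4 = 38507/2 = 19253.50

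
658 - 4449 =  - 3791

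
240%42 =30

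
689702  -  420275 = 269427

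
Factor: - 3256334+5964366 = 2708032  =  2^6*17^1*19^1 * 131^1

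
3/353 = 3/353   =  0.01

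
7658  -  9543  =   - 1885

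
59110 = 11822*5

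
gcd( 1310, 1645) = 5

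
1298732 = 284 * 4573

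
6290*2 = 12580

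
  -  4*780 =-3120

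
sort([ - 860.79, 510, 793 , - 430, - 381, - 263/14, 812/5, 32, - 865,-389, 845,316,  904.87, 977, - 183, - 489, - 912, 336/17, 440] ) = [-912,- 865, - 860.79, - 489, - 430,  -  389, - 381, - 183, - 263/14,  336/17,32, 812/5, 316, 440, 510,793, 845, 904.87, 977]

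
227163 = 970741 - 743578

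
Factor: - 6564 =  - 2^2*3^1*547^1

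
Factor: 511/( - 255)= - 3^( - 1 )*5^ ( - 1 ) * 7^1*17^( - 1 )*73^1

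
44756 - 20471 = 24285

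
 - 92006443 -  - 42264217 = - 49742226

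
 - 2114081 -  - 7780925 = 5666844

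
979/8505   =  979/8505 =0.12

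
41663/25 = 41663/25 =1666.52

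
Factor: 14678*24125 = 2^1*5^3*41^1 * 179^1 * 193^1 = 354106750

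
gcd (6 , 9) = 3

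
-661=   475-1136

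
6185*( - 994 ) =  -6147890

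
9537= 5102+4435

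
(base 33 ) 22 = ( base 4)1010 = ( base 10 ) 68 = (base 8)104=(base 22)32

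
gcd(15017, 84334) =1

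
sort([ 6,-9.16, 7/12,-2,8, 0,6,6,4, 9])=[ - 9.16 , - 2,0 , 7/12 , 4, 6,  6,6,  8,9] 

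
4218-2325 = 1893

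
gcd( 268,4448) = 4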